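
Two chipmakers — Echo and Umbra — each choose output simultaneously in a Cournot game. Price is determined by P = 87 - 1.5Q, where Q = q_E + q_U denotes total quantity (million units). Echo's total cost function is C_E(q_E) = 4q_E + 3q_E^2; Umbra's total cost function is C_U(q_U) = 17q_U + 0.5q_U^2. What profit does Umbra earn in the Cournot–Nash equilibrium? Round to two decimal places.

448.67

Echo's profit: π_E = (87 - 1.5Q)q_E - (4q_E + 3q_E²). Setting ∂π_E/∂q_E = 0: 83 - 9q_E - (3/2)(q_U) = 0.
Umbra's first-order condition: 70 - 4q_U - (3/2)(q_E) = 0.
So q_E = (83 - (3/2)q_U)/9 and q_U = (70 - (3/2)q_E)/4.
Solving the pair: q_E = 908/135, q_U = 674/45.
Price P = 87 - (3/2)·(586/27) = 490/9.
Umbra's profit: (490/9)·(674/45) - 17·(674/45) - (1/2)(674/45)² = 448.6677.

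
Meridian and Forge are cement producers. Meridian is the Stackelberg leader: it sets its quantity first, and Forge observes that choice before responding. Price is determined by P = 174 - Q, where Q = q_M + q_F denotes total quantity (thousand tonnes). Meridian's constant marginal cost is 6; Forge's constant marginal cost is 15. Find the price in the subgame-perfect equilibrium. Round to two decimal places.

The follower Forge best-responds to any q_M: π_F = (174 - Q)q_F - 15q_F.
Follower FOC: 159 - q_M - 2q_F = 0, so q_F(q_M) = (159 - q_M)/2.
The leader anticipates this reaction. Substituting into P = 174 - Q gives P = 189/2 - (1/2)q_M, so π_M = (189/2 - (1/2)q_M)q_M - 6q_M.
Leader FOC: 177/2 - q_M = 0, so q_M = 177/2.
Then q_F = (159 - 177/2)/2 = 141/4.
Total output Q = 495/4, so price P = 174 - 495/4 = 201/4.

50.25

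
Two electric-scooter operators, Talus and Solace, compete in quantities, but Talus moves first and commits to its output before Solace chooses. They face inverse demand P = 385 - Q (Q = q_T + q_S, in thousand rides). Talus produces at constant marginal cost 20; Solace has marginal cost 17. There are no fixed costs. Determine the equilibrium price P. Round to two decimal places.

110.50

The follower Solace best-responds to any q_T: π_S = (385 - Q)q_S - 17q_S.
Follower FOC: 368 - q_T - 2q_S = 0, so q_S(q_T) = (368 - q_T)/2.
The leader anticipates this reaction. Substituting into P = 385 - Q gives P = 201 - (1/2)q_T, so π_T = (201 - (1/2)q_T)q_T - 20q_T.
Leader FOC: 181 - q_T = 0, so q_T = 181.
Then q_S = (368 - 181)/2 = 187/2.
Total output Q = 549/2, so price P = 385 - 549/2 = 221/2.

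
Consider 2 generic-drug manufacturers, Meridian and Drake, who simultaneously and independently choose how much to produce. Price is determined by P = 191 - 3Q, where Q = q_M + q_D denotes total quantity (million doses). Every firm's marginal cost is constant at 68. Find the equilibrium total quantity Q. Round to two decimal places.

Each firm earns π_i = (191 - 3Q)q_i - 68q_i.
Setting ∂π_i/∂q_i = 0 with rivals' quantities fixed: 123 - 6q_i - 3q_j = 0.
By symmetry each firm produces the same amount; substituting q_j = q_i yields q_i = 123/9 = 41/3.
Total output Q = 41/3 + 41/3 = 82/3.

27.33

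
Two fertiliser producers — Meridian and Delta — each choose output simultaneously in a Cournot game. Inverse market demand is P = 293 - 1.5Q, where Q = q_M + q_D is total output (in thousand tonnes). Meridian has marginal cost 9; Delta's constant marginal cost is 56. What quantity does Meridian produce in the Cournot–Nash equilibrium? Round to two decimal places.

73.56

Meridian's profit: π_M = (293 - 1.5Q)q_M - (9q_M). Setting ∂π_M/∂q_M = 0: 284 - 3q_M - (3/2)(q_D) = 0.
Delta's first-order condition: 237 - 3q_D - (3/2)(q_M) = 0.
Rearranging gives the reaction functions q_M = (284 - (3/2)q_D)/3 and q_D = (237 - (3/2)q_M)/3.
Solving the pair: q_M = 662/9, q_D = 380/9.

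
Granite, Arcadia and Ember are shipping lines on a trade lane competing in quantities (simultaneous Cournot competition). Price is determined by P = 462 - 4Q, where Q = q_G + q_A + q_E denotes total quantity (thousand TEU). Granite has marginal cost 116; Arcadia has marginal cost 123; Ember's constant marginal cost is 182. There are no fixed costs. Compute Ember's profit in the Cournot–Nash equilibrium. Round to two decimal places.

375.39

Granite's profit: π_G = (462 - 4Q)q_G - (116q_G). Setting ∂π_G/∂q_G = 0: 346 - 8q_G - 4(q_A + q_E) = 0.
Arcadia's first-order condition: 339 - 8q_A - 4(q_G + q_E) = 0.
Ember's profit: π_E = (462 - 4Q)q_E - (182q_E). Setting ∂π_E/∂q_E = 0: 280 - 8q_E - 4(q_G + q_A) = 0.
Adding the 3 first-order conditions: 965 − 16Q = 0, so Q = 965/16.
Back-substituting: q_G = (346 − 965/4)/4 = 419/16, q_A = (339 − 965/4)/4 = 391/16, q_E = (280 − 965/4)/4 = 155/16.
Price P = 462 - 4·(965/16) = 883/4.
Ember's profit: (883/4 - 182)·(155/16) = 375.3906.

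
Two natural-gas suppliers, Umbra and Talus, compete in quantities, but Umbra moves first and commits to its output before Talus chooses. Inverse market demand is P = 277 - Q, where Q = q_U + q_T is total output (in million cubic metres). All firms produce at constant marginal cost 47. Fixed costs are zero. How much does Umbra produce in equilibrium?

115

Solve by backward induction. Given q_U, the follower Talus maximises π_T = (277 - q_U - q_T)q_T - 47q_T.
∂π_T/∂q_T = 230 - q_U - 2q_T = 0 gives the reaction function q_T = (230 - q_U)/2.
Umbra substitutes q_T(q_U) into its own profit: π_U = q_U(277 - q_U - (230 - q_U)/2) - 47q_U = (162 - (1/2)q_U)q_U - 47q_U.
Leader FOC: 115 - q_U = 0, so q_U = 115.
Then q_T = (230 - 115)/2 = 115/2.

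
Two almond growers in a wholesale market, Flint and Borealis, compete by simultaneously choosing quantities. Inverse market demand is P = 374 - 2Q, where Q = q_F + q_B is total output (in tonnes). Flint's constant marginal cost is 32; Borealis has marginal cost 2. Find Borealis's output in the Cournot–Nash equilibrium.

67

Flint's profit: π_F = (374 - 2Q)q_F - (32q_F). Setting ∂π_F/∂q_F = 0: 342 - 4q_F - 2(q_B) = 0.
Borealis's first-order condition: 372 - 4q_B - 2(q_F) = 0.
Best responses: q_F = (342 - 2q_B)/4, q_B = (372 - 2q_F)/4.
Solving the pair: q_F = 52, q_B = 67.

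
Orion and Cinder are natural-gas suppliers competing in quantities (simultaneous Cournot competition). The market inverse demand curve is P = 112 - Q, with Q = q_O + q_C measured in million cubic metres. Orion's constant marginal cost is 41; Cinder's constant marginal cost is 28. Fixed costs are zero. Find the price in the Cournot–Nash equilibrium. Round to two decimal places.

Orion's profit: π_O = (112 - Q)q_O - (41q_O). Setting ∂π_O/∂q_O = 0: 71 - 2q_O - (q_C) = 0.
Cinder's profit: π_C = (112 - Q)q_C - (28q_C). Setting ∂π_C/∂q_C = 0: 84 - 2q_C - (q_O) = 0.
So q_O = (71 - q_C)/2 and q_C = (84 - q_O)/2.
Solving the pair: q_O = 58/3, q_C = 97/3.
Total output Q = 155/3, so price P = 112 - 155/3 = 181/3.

60.33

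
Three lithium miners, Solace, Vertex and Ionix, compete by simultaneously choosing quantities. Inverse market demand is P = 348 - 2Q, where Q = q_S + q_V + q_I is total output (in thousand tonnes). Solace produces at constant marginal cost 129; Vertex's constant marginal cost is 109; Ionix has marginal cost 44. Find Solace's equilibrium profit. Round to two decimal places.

Solace's profit: π_S = (348 - 2Q)q_S - (129q_S). Setting ∂π_S/∂q_S = 0: 219 - 4q_S - 2(q_V + q_I) = 0.
Vertex's first-order condition: 239 - 4q_V - 2(q_S + q_I) = 0.
Ionix's profit: π_I = (348 - 2Q)q_I - (44q_I). Setting ∂π_I/∂q_I = 0: 304 - 4q_I - 2(q_S + q_V) = 0.
Adding the 3 first-order conditions: 762 − 8Q = 0, so Q = 381/4.
Back-substituting: q_S = (219 − 381/2)/2 = 57/4, q_V = (239 − 381/2)/2 = 97/4, q_I = (304 − 381/2)/2 = 227/4.
Price P = 348 - 2·(381/4) = 315/2.
Solace's profit: (315/2 - 129)·(57/4) = 406.1250.

406.13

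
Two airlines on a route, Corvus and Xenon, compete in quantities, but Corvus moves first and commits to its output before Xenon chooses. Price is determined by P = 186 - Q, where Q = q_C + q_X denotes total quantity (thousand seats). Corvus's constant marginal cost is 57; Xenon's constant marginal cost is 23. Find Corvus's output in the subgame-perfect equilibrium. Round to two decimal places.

The follower Xenon best-responds to any q_C: π_X = (186 - Q)q_X - 23q_X.
∂π_X/∂q_X = 163 - q_C - 2q_X = 0 gives the reaction function q_X = (163 - q_C)/2.
The leader anticipates this reaction. Substituting into P = 186 - Q gives P = 209/2 - (1/2)q_C, so π_C = (209/2 - (1/2)q_C)q_C - 57q_C.
Leader FOC: 95/2 - q_C = 0, so q_C = 95/2.
Then q_X = (163 - 95/2)/2 = 231/4.

47.50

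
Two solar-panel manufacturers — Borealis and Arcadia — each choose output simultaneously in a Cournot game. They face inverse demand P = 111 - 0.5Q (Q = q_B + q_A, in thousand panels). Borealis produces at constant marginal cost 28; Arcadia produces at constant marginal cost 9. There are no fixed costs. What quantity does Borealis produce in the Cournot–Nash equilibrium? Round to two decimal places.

42.67

Borealis's profit: π_B = (111 - 0.5Q)q_B - (28q_B). Setting ∂π_B/∂q_B = 0: 83 - q_B - (1/2)(q_A) = 0.
Arcadia's first-order condition: 102 - q_A - (1/2)(q_B) = 0.
Rearranging gives the reaction functions q_B = (83 - (1/2)q_A) and q_A = (102 - (1/2)q_B).
Solving the pair: q_B = 128/3, q_A = 242/3.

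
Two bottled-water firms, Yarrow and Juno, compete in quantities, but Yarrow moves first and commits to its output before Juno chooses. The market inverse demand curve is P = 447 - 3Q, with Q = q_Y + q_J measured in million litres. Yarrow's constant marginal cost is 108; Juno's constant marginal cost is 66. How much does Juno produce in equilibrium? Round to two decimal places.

Solve by backward induction. Given q_Y, the follower Juno maximises π_J = (447 - 3q_Y - 3q_J)q_J - 66q_J.
Follower FOC: 381 - 3q_Y - 6q_J = 0, so q_J(q_Y) = (381 - 3q_Y)/6.
Yarrow substitutes q_J(q_Y) into its own profit: π_Y = q_Y(447 - 3q_Y - (381 - 3q_Y)/2) - 108q_Y = (513/2 - (3/2)q_Y)q_Y - 108q_Y.
Maximising: ∂π_Y/∂q_Y = 297/2 - 3q_Y = 0, giving q_Y = 99/2.
Then q_J = (381 - 3·(99/2))/6 = 155/4.

38.75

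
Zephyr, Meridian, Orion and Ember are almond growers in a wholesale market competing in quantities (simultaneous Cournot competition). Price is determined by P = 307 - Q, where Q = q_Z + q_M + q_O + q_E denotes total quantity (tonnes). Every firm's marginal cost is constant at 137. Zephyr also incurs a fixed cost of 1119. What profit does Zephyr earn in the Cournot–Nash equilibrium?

A representative firm's profit is π_i = q_i(307 - Q) - 137q_i.
Setting ∂π_i/∂q_i = 0 with rivals' quantities fixed: 170 - 2q_i - Σ_{j≠i} q_j = 0.
With identical firms every q_j equals q_i, so Σ_{j≠i} q_j = 3q_i and 170 = 5q_i, giving q_i = 34.
Price P = 307 - 136 = 171.
Zephyr's profit: (171 - 137)·34 - 1119 = 37.

37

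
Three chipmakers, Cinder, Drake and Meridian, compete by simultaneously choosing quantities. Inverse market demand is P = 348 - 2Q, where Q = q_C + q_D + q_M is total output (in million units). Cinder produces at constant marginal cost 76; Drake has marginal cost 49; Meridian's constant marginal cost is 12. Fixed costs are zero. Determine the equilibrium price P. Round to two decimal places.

Cinder's profit: π_C = (348 - 2Q)q_C - (76q_C). Setting ∂π_C/∂q_C = 0: 272 - 4q_C - 2(q_D + q_M) = 0.
Drake's profit: π_D = (348 - 2Q)q_D - (49q_D). Setting ∂π_D/∂q_D = 0: 299 - 4q_D - 2(q_C + q_M) = 0.
Meridian's profit: π_M = (348 - 2Q)q_M - (12q_M). Setting ∂π_M/∂q_M = 0: 336 - 4q_M - 2(q_C + q_D) = 0.
Summing all 3 equations gives 907 − 8Q = 0, hence Q = 907/8.
Back-substituting: q_C = (272 − 907/4)/2 = 181/8, q_D = (299 − 907/4)/2 = 289/8, q_M = (336 − 907/4)/2 = 437/8.
Total output Q = 907/8, so price P = 348 - 2·(907/8) = 485/4.

121.25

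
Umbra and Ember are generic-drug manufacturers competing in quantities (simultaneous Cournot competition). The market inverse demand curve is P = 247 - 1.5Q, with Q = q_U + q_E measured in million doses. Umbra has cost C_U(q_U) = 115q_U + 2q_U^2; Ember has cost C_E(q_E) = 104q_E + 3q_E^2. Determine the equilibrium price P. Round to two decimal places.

Umbra's profit: π_U = (247 - 1.5Q)q_U - (115q_U + 2q_U²). Setting ∂π_U/∂q_U = 0: 132 - 7q_U - (3/2)(q_E) = 0.
Ember's profit: π_E = (247 - 1.5Q)q_E - (104q_E + 3q_E²). Setting ∂π_E/∂q_E = 0: 143 - 9q_E - (3/2)(q_U) = 0.
Best responses: q_U = (132 - (3/2)q_E)/7, q_E = (143 - (3/2)q_U)/9.
Solving the pair: q_U = 1298/81, q_E = 13.2181.
Total output Q = 29.2428, so price P = 247 - (3/2)·29.2428 = 203.1358.

203.14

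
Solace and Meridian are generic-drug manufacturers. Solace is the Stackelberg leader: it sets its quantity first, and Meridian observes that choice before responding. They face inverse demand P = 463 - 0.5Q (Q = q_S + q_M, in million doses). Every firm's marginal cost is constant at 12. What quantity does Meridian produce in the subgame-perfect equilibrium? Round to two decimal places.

The follower Meridian best-responds to any q_S: π_M = (463 - 0.5Q)q_M - 12q_M.
∂π_M/∂q_M = 451 - (1/2)q_S - q_M = 0 gives the reaction function q_M = (451 - (1/2)q_S).
The leader anticipates this reaction. Substituting into P = 463 - 0.5Q gives P = 475/2 - (1/4)q_S, so π_S = (475/2 - (1/4)q_S)q_S - 12q_S.
Maximising: ∂π_S/∂q_S = 451/2 - (1/2)q_S = 0, giving q_S = 451.
Then q_M = (451 - (1/2)·451) = 451/2.

225.50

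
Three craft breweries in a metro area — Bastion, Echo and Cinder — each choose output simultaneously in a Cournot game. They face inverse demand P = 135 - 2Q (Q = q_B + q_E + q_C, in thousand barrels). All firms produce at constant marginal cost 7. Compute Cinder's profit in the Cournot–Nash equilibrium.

A representative firm's profit is π_i = q_i(135 - 2Q) - 7q_i.
First-order condition (treating rivals' output as given): 128 - 4q_i - 2·Σ_{j≠i} q_j = 0.
With identical firms every q_j equals q_i, so Σ_{j≠i} q_j = 2q_i and 128 = 8q_i, giving q_i = 16.
Price P = 135 - 2·48 = 39.
Cinder's profit: (39 - 7)·16 = 512.

512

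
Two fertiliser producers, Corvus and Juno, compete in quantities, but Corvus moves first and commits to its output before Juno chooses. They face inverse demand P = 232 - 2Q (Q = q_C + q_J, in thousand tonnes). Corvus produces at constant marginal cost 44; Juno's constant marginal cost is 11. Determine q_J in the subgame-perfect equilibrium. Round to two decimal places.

The follower Juno best-responds to any q_C: π_J = (232 - 2Q)q_J - 11q_J.
Setting the follower's marginal profit to zero, 221 - 2q_C - 4q_J = 0, i.e. q_J = (221 - 2q_C)/4.
Corvus substitutes q_J(q_C) into its own profit: π_C = q_C(232 - 2q_C - (221 - 2q_C)/2) - 44q_C = (243/2 - q_C)q_C - 44q_C.
Leader FOC: 155/2 - 2q_C = 0, so q_C = 155/4.
Then q_J = (221 - 2·(155/4))/4 = 287/8.

35.88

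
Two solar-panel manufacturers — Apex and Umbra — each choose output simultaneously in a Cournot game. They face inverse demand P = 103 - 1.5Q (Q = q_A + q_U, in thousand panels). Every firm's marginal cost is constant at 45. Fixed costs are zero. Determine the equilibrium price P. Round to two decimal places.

64.33

Each firm earns π_i = (103 - 1.5Q)q_i - 45q_i.
Setting ∂π_i/∂q_i = 0 with rivals' quantities fixed: 58 - 3q_i - (3/2)q_j = 0.
By symmetry each firm produces the same amount; substituting q_j = q_i yields q_i = 58/(9/2) = 116/9.
Total output Q = 232/9, so price P = 103 - (3/2)·(232/9) = 193/3.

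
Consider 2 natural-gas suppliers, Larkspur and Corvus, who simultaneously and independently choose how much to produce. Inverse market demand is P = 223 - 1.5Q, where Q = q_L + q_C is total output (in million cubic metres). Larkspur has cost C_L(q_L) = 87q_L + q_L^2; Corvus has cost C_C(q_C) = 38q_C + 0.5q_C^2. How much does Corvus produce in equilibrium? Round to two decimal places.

40.62

Larkspur's profit: π_L = (223 - 1.5Q)q_L - (87q_L + q_L²). Setting ∂π_L/∂q_L = 0: 136 - 5q_L - (3/2)(q_C) = 0.
Corvus's profit: π_C = (223 - 1.5Q)q_C - (38q_C + (1/2)q_C²). Setting ∂π_C/∂q_C = 0: 185 - 4q_C - (3/2)(q_L) = 0.
Rearranging gives the reaction functions q_L = (136 - (3/2)q_C)/5 and q_C = (185 - (3/2)q_L)/4.
Solving the pair: q_L = 1066/71, q_C = 40.6197.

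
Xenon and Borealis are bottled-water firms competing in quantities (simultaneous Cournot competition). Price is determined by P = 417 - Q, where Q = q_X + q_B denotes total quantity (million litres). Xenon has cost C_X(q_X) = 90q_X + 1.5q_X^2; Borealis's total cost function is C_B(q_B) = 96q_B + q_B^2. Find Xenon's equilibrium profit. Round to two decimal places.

6746.32

Xenon's profit: π_X = (417 - Q)q_X - (90q_X + (3/2)q_X²). Setting ∂π_X/∂q_X = 0: 327 - 5q_X - (q_B) = 0.
Borealis's first-order condition: 321 - 4q_B - (q_X) = 0.
So q_X = (327 - q_B)/5 and q_B = (321 - q_X)/4.
Substituting one into the other gives q_X = 987/19 and q_B = 1278/19.
Price P = 417 - 119.2105 = 297.7895.
Xenon's profit: 297.7895·(987/19) - 90·(987/19) - (3/2)(987/19)² = 6746.3227.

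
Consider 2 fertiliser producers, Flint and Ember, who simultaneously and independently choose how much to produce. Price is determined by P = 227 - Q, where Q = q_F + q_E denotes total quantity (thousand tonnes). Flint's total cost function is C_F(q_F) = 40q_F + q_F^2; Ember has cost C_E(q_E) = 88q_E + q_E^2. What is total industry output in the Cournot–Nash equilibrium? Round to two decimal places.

Flint's profit: π_F = (227 - Q)q_F - (40q_F + q_F²). Setting ∂π_F/∂q_F = 0: 187 - 4q_F - (q_E) = 0.
Ember's profit: π_E = (227 - Q)q_E - (88q_E + q_E²). Setting ∂π_E/∂q_E = 0: 139 - 4q_E - (q_F) = 0.
Rearranging gives the reaction functions q_F = (187 - q_E)/4 and q_E = (139 - q_F)/4.
Substituting one into the other gives q_F = 203/5 and q_E = 123/5.
Total output Q = 203/5 + 123/5 = 326/5.

65.20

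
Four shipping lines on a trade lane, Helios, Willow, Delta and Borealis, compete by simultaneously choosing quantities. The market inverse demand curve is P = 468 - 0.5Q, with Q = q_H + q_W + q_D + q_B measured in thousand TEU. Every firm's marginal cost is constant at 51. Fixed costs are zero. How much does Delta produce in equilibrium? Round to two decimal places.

Each firm earns π_i = (468 - 0.5Q)q_i - 51q_i.
First-order condition (treating rivals' output as given): 417 - q_i - (1/2)·Σ_{j≠i} q_j = 0.
By symmetry each firm produces the same amount; substituting Σ_{j≠i} q_j = 3q_i yields q_i = 417/(5/2) = 834/5.

166.80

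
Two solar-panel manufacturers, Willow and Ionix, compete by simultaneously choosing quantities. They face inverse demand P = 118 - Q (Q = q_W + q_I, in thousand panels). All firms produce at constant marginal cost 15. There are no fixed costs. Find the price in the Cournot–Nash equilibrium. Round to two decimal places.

A representative firm's profit is π_i = q_i(118 - Q) - 15q_i.
Setting ∂π_i/∂q_i = 0 with rivals' quantities fixed: 103 - 2q_i - q_j = 0.
With identical firms every q_j equals q_i, so q_j = q_i and 103 = 3q_i, giving q_i = 103/3.
Total output Q = 206/3, so price P = 118 - 206/3 = 148/3.

49.33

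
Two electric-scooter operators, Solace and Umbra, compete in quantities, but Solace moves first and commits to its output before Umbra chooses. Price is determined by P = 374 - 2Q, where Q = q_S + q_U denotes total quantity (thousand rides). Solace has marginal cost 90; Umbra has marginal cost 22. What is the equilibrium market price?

144

The follower Umbra best-responds to any q_S: π_U = (374 - 2Q)q_U - 22q_U.
Follower FOC: 352 - 2q_S - 4q_U = 0, so q_U(q_S) = (352 - 2q_S)/4.
Solace substitutes q_U(q_S) into its own profit: π_S = q_S(374 - 2q_S - (352 - 2q_S)/2) - 90q_S = (198 - q_S)q_S - 90q_S.
Maximising: ∂π_S/∂q_S = 108 - 2q_S = 0, giving q_S = 54.
Then q_U = (352 - 2·54)/4 = 61.
Total output Q = 115, so price P = 374 - 2·115 = 144.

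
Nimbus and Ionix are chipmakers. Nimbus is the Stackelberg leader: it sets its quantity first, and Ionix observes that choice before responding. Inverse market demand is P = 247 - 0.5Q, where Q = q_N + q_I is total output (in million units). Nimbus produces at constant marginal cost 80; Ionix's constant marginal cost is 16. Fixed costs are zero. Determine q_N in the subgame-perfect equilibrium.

103

The follower Ionix best-responds to any q_N: π_I = (247 - 0.5Q)q_I - 16q_I.
Follower FOC: 231 - (1/2)q_N - q_I = 0, so q_I(q_N) = (231 - (1/2)q_N).
Nimbus substitutes q_I(q_N) into its own profit: π_N = q_N(247 - (1/2)q_N - (231 - (1/2)q_N)/2) - 80q_N = (263/2 - (1/4)q_N)q_N - 80q_N.
Leader FOC: 103/2 - (1/2)q_N = 0, so q_N = 103.
Then q_I = (231 - (1/2)·103) = 359/2.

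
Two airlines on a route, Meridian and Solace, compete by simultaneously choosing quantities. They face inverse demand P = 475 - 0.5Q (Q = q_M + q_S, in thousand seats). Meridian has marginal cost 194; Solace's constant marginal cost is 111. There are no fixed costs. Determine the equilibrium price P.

260

Meridian's profit: π_M = (475 - 0.5Q)q_M - (194q_M). Setting ∂π_M/∂q_M = 0: 281 - q_M - (1/2)(q_S) = 0.
Solace's first-order condition: 364 - q_S - (1/2)(q_M) = 0.
Rearranging gives the reaction functions q_M = (281 - (1/2)q_S) and q_S = (364 - (1/2)q_M).
Substituting one into the other gives q_M = 132 and q_S = 298.
Total output Q = 430, so price P = 475 - (1/2)·430 = 260.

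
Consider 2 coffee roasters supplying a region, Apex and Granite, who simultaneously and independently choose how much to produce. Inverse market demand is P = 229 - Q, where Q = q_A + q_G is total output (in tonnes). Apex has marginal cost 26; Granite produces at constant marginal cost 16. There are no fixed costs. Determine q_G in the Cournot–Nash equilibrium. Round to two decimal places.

Apex's profit: π_A = (229 - Q)q_A - (26q_A). Setting ∂π_A/∂q_A = 0: 203 - 2q_A - (q_G) = 0.
Granite's first-order condition: 213 - 2q_G - (q_A) = 0.
So q_A = (203 - q_G)/2 and q_G = (213 - q_A)/2.
Solving the pair: q_A = 193/3, q_G = 223/3.

74.33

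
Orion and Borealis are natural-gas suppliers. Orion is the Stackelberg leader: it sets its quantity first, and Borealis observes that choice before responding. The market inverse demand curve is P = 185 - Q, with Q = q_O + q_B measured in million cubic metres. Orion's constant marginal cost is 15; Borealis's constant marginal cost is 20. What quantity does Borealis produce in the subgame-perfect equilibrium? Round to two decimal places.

Solve by backward induction. Given q_O, the follower Borealis maximises π_B = (185 - q_O - q_B)q_B - 20q_B.
Follower FOC: 165 - q_O - 2q_B = 0, so q_B(q_O) = (165 - q_O)/2.
Orion substitutes q_B(q_O) into its own profit: π_O = q_O(185 - q_O - (165 - q_O)/2) - 15q_O = (205/2 - (1/2)q_O)q_O - 15q_O.
The leader's first-order condition 175/2 - q_O = 0 yields q_O = 175/2.
Then q_B = (165 - 175/2)/2 = 155/4.

38.75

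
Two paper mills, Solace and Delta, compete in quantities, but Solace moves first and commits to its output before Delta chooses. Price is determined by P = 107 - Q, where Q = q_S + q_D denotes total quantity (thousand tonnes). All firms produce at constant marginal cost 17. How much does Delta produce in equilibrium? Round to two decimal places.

22.50

Solve by backward induction. Given q_S, the follower Delta maximises π_D = (107 - q_S - q_D)q_D - 17q_D.
Follower FOC: 90 - q_S - 2q_D = 0, so q_D(q_S) = (90 - q_S)/2.
Solace substitutes q_D(q_S) into its own profit: π_S = q_S(107 - q_S - (90 - q_S)/2) - 17q_S = (62 - (1/2)q_S)q_S - 17q_S.
Maximising: ∂π_S/∂q_S = 45 - q_S = 0, giving q_S = 45.
Then q_D = (90 - 45)/2 = 45/2.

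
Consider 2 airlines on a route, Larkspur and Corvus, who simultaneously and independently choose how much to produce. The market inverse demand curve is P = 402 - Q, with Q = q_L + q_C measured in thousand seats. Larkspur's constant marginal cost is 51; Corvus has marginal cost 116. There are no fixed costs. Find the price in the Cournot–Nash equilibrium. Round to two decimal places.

189.67

Larkspur's profit: π_L = (402 - Q)q_L - (51q_L). Setting ∂π_L/∂q_L = 0: 351 - 2q_L - (q_C) = 0.
Corvus's profit: π_C = (402 - Q)q_C - (116q_C). Setting ∂π_C/∂q_C = 0: 286 - 2q_C - (q_L) = 0.
So q_L = (351 - q_C)/2 and q_C = (286 - q_L)/2.
Substituting one into the other gives q_L = 416/3 and q_C = 221/3.
Total output Q = 637/3, so price P = 402 - 637/3 = 569/3.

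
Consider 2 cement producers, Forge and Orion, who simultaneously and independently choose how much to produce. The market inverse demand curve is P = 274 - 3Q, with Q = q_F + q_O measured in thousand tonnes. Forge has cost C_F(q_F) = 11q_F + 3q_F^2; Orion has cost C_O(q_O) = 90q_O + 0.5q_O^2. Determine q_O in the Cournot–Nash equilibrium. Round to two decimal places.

18.92

Forge's profit: π_F = (274 - 3Q)q_F - (11q_F + 3q_F²). Setting ∂π_F/∂q_F = 0: 263 - 12q_F - 3(q_O) = 0.
Orion's first-order condition: 184 - 7q_O - 3(q_F) = 0.
Rearranging gives the reaction functions q_F = (263 - 3q_O)/12 and q_O = (184 - 3q_F)/7.
Substituting one into the other gives q_F = 1289/75 and q_O = 473/25.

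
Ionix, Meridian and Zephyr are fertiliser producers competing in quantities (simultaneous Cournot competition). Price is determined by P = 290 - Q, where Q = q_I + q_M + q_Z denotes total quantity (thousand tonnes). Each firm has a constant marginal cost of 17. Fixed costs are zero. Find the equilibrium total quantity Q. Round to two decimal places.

Each firm earns π_i = (290 - Q)q_i - 17q_i.
Setting ∂π_i/∂q_i = 0 with rivals' quantities fixed: 273 - 2q_i - Σ_{j≠i} q_j = 0.
With identical firms every q_j equals q_i, so Σ_{j≠i} q_j = 2q_i and 273 = 4q_i, giving q_i = 273/4.
Total output Q = 273/4 + 273/4 + 273/4 = 819/4.

204.75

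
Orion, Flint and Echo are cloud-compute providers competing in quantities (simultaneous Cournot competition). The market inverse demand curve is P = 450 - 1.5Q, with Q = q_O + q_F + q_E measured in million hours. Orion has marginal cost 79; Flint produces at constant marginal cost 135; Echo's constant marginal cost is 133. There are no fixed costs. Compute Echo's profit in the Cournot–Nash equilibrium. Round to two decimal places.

2926.04

Orion's profit: π_O = (450 - 1.5Q)q_O - (79q_O). Setting ∂π_O/∂q_O = 0: 371 - 3q_O - (3/2)(q_F + q_E) = 0.
Flint's first-order condition: 315 - 3q_F - (3/2)(q_O + q_E) = 0.
Echo's first-order condition: 317 - 3q_E - (3/2)(q_O + q_F) = 0.
Summing all 3 equations gives 1003 − 6Q = 0, hence Q = 1003/6.
Back-substituting: q_O = (371 − 1003/4)/(3/2) = 481/6, q_F = (315 − 1003/4)/(3/2) = 257/6, q_E = (317 − 1003/4)/(3/2) = 265/6.
Price P = 450 - (3/2)·(1003/6) = 797/4.
Echo's profit: (797/4 - 133)·(265/6) = 2926.0417.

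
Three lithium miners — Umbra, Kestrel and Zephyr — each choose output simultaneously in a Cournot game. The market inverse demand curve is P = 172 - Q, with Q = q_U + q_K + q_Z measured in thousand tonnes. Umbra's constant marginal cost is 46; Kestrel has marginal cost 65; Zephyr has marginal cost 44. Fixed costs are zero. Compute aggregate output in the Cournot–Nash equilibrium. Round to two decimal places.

Umbra's profit: π_U = (172 - Q)q_U - (46q_U). Setting ∂π_U/∂q_U = 0: 126 - 2q_U - (q_K + q_Z) = 0.
Kestrel's profit: π_K = (172 - Q)q_K - (65q_K). Setting ∂π_K/∂q_K = 0: 107 - 2q_K - (q_U + q_Z) = 0.
Zephyr's first-order condition: 128 - 2q_Z - (q_U + q_K) = 0.
Summing all 3 equations gives 361 − 4Q = 0, hence Q = 361/4.
Back-substituting: q_U = (126 − 361/4) = 143/4, q_K = (107 − 361/4) = 67/4, q_Z = (128 − 361/4) = 151/4.
Total output Q = 143/4 + 67/4 + 151/4 = 361/4.

90.25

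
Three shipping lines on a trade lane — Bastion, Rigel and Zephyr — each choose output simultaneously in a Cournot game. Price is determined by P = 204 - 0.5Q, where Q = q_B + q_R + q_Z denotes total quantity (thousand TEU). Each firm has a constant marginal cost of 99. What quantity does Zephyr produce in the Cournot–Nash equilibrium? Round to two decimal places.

52.50

Each firm earns π_i = (204 - 0.5Q)q_i - 99q_i.
Setting ∂π_i/∂q_i = 0 with rivals' quantities fixed: 105 - q_i - (1/2)·Σ_{j≠i} q_j = 0.
With identical firms every q_j equals q_i, so Σ_{j≠i} q_j = 2q_i and 105 = 2q_i, giving q_i = 105/2.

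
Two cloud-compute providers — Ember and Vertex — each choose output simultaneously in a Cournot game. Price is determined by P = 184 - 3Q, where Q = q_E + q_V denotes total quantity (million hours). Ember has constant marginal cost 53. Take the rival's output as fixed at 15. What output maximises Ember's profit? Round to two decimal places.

With the rival's output fixed at 15, Ember's profit is π_E = (184 - 3·15 - 3q_E)q_E - (53q_E) = (139 - 3q_E)q_E - (53q_E).
∂π_E/∂q_E = 86 - 6q_E = 0, so q_E = 43/3.

14.33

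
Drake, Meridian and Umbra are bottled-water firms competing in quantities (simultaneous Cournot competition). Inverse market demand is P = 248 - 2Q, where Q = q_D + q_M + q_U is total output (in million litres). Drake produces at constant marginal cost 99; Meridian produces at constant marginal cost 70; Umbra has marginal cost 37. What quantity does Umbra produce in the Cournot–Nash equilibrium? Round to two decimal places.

Drake's profit: π_D = (248 - 2Q)q_D - (99q_D). Setting ∂π_D/∂q_D = 0: 149 - 4q_D - 2(q_M + q_U) = 0.
Meridian's profit: π_M = (248 - 2Q)q_M - (70q_M). Setting ∂π_M/∂q_M = 0: 178 - 4q_M - 2(q_D + q_U) = 0.
Umbra's profit: π_U = (248 - 2Q)q_U - (37q_U). Setting ∂π_U/∂q_U = 0: 211 - 4q_U - 2(q_D + q_M) = 0.
Summing all 3 equations gives 538 − 8Q = 0, hence Q = 269/4.
Back-substituting: q_D = (149 − 269/2)/2 = 29/4, q_M = (178 − 269/2)/2 = 87/4, q_U = (211 − 269/2)/2 = 153/4.

38.25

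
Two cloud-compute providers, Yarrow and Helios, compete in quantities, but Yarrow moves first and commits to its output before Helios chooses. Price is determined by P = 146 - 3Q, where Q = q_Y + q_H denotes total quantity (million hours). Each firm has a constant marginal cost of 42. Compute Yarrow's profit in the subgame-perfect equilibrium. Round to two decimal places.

450.67

The follower Helios best-responds to any q_Y: π_H = (146 - 3Q)q_H - 42q_H.
Setting the follower's marginal profit to zero, 104 - 3q_Y - 6q_H = 0, i.e. q_H = (104 - 3q_Y)/6.
Yarrow substitutes q_H(q_Y) into its own profit: π_Y = q_Y(146 - 3q_Y - (104 - 3q_Y)/2) - 42q_Y = (94 - (3/2)q_Y)q_Y - 42q_Y.
Maximising: ∂π_Y/∂q_Y = 52 - 3q_Y = 0, giving q_Y = 52/3.
Then q_H = (104 - 3·(52/3))/6 = 26/3.
Price P = 146 - 3·26 = 68.
Yarrow's profit: (68 - 42)·(52/3) = 1352/3.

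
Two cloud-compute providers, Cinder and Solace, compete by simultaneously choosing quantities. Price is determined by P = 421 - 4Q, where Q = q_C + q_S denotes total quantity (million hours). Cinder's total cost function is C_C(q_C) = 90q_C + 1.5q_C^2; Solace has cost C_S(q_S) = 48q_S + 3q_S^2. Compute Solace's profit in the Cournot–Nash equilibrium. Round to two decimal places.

Cinder's profit: π_C = (421 - 4Q)q_C - (90q_C + (3/2)q_C²). Setting ∂π_C/∂q_C = 0: 331 - 11q_C - 4(q_S) = 0.
Solace's first-order condition: 373 - 14q_S - 4(q_C) = 0.
Best responses: q_C = (331 - 4q_S)/11, q_S = (373 - 4q_C)/14.
Substituting one into the other gives q_C = 1571/69 and q_S = 20.1377.
Price P = 421 - 4·42.9058 = 249.3768.
Solace's profit: 249.3768·20.1377 - 48·20.1377 - 3·20.1377² = 2838.6834.

2838.68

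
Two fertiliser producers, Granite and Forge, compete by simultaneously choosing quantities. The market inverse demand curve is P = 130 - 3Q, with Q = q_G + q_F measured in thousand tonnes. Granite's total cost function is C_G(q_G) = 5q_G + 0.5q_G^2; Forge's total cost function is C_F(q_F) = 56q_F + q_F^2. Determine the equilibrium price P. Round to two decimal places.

71.21

Granite's profit: π_G = (130 - 3Q)q_G - (5q_G + (1/2)q_G²). Setting ∂π_G/∂q_G = 0: 125 - 7q_G - 3(q_F) = 0.
Forge's first-order condition: 74 - 8q_F - 3(q_G) = 0.
So q_G = (125 - 3q_F)/7 and q_F = (74 - 3q_G)/8.
Substituting one into the other gives q_G = 778/47 and q_F = 143/47.
Total output Q = 921/47, so price P = 130 - 3·(921/47) = 71.2128.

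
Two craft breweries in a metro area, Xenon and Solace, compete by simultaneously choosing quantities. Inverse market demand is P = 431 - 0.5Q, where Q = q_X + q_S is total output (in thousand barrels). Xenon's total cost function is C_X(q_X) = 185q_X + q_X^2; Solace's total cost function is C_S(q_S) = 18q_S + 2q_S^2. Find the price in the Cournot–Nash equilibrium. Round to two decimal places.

Xenon's profit: π_X = (431 - 0.5Q)q_X - (185q_X + q_X²). Setting ∂π_X/∂q_X = 0: 246 - 3q_X - (1/2)(q_S) = 0.
Solace's first-order condition: 413 - 5q_S - (1/2)(q_X) = 0.
So q_X = (246 - (1/2)q_S)/3 and q_S = (413 - (1/2)q_X)/5.
Solving the pair: q_X = 69.3898, q_S = 75.6610.
Total output Q = 145.0508, so price P = 431 - (1/2)·145.0508 = 358.4746.

358.47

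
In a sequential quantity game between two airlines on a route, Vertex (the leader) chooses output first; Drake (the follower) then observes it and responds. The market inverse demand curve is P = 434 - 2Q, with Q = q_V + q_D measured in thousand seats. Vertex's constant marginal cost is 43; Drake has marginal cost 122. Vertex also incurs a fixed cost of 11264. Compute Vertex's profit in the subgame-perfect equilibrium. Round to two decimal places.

2542.25

The follower Drake best-responds to any q_V: π_D = (434 - 2Q)q_D - 122q_D.
∂π_D/∂q_D = 312 - 2q_V - 4q_D = 0 gives the reaction function q_D = (312 - 2q_V)/4.
The leader anticipates this reaction. Substituting into P = 434 - 2Q gives P = 278 - q_V, so π_V = (278 - q_V)q_V - 43q_V.
Leader FOC: 235 - 2q_V = 0, so q_V = 235/2.
Then q_D = (312 - 2·(235/2))/4 = 77/4.
Price P = 434 - 2·(547/4) = 321/2.
Vertex's profit: (321/2 - 43)·(235/2) - 11264 = 2542.2500.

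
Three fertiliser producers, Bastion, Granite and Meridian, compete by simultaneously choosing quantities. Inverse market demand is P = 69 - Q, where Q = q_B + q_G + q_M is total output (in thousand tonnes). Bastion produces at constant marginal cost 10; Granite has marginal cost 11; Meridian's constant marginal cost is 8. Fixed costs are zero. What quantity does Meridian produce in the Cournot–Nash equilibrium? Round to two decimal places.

Bastion's profit: π_B = (69 - Q)q_B - (10q_B). Setting ∂π_B/∂q_B = 0: 59 - 2q_B - (q_G + q_M) = 0.
Granite's first-order condition: 58 - 2q_G - (q_B + q_M) = 0.
Meridian's profit: π_M = (69 - Q)q_M - (8q_M). Setting ∂π_M/∂q_M = 0: 61 - 2q_M - (q_B + q_G) = 0.
Summing all 3 equations gives 178 − 4Q = 0, hence Q = 89/2.
Back-substituting: q_B = (59 − 89/2) = 29/2, q_G = (58 − 89/2) = 27/2, q_M = (61 − 89/2) = 33/2.

16.50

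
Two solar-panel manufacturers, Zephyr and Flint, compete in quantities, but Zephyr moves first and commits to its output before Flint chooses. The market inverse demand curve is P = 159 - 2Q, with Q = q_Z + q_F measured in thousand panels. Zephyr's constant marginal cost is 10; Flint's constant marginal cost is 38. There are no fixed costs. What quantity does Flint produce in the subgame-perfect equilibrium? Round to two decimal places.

8.13

The follower Flint best-responds to any q_Z: π_F = (159 - 2Q)q_F - 38q_F.
Follower FOC: 121 - 2q_Z - 4q_F = 0, so q_F(q_Z) = (121 - 2q_Z)/4.
The leader anticipates this reaction. Substituting into P = 159 - 2Q gives P = 197/2 - q_Z, so π_Z = (197/2 - q_Z)q_Z - 10q_Z.
The leader's first-order condition 177/2 - 2q_Z = 0 yields q_Z = 177/4.
Then q_F = (121 - 2·(177/4))/4 = 65/8.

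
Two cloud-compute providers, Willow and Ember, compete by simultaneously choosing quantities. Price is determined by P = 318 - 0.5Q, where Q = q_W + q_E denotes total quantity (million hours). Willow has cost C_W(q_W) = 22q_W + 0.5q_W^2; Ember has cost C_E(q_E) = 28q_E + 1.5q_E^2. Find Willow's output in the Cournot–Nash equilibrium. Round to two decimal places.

Willow's profit: π_W = (318 - 0.5Q)q_W - (22q_W + (1/2)q_W²). Setting ∂π_W/∂q_W = 0: 296 - 2q_W - (1/2)(q_E) = 0.
Ember's profit: π_E = (318 - 0.5Q)q_E - (28q_E + (3/2)q_E²). Setting ∂π_E/∂q_E = 0: 290 - 4q_E - (1/2)(q_W) = 0.
Best responses: q_W = (296 - (1/2)q_E)/2, q_E = (290 - (1/2)q_W)/4.
Solving the pair: q_W = 134.0645, q_E = 1728/31.

134.06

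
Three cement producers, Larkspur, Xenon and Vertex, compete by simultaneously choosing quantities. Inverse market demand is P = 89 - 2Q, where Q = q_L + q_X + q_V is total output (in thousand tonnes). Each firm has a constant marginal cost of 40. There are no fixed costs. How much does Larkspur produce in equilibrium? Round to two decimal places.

6.13

Each firm earns π_i = (89 - 2Q)q_i - 40q_i.
First-order condition (treating rivals' output as given): 49 - 4q_i - 2·Σ_{j≠i} q_j = 0.
With identical firms every q_j equals q_i, so Σ_{j≠i} q_j = 2q_i and 49 = 8q_i, giving q_i = 49/8.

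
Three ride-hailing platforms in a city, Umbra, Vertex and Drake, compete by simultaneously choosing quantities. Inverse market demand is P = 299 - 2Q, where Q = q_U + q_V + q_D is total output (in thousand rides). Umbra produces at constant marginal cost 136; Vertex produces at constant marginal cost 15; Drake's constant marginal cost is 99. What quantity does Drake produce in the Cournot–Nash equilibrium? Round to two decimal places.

19.13

Umbra's profit: π_U = (299 - 2Q)q_U - (136q_U). Setting ∂π_U/∂q_U = 0: 163 - 4q_U - 2(q_V + q_D) = 0.
Vertex's first-order condition: 284 - 4q_V - 2(q_U + q_D) = 0.
Drake's first-order condition: 200 - 4q_D - 2(q_U + q_V) = 0.
Adding the 3 first-order conditions: 647 − 8Q = 0, so Q = 647/8.
Back-substituting: q_U = (163 − 647/4)/2 = 5/8, q_V = (284 − 647/4)/2 = 489/8, q_D = (200 − 647/4)/2 = 153/8.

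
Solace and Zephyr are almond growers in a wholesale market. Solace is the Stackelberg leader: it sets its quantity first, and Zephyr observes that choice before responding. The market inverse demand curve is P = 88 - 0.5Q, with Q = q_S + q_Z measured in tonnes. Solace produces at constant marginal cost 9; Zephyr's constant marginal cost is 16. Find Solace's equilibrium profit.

1849

The follower Zephyr best-responds to any q_S: π_Z = (88 - 0.5Q)q_Z - 16q_Z.
Setting the follower's marginal profit to zero, 72 - (1/2)q_S - q_Z = 0, i.e. q_Z = (72 - (1/2)q_S).
The leader anticipates this reaction. Substituting into P = 88 - 0.5Q gives P = 52 - (1/4)q_S, so π_S = (52 - (1/4)q_S)q_S - 9q_S.
Maximising: ∂π_S/∂q_S = 43 - (1/2)q_S = 0, giving q_S = 86.
Then q_Z = (72 - (1/2)·86) = 29.
Price P = 88 - (1/2)·115 = 61/2.
Solace's profit: (61/2 - 9)·86 = 1849.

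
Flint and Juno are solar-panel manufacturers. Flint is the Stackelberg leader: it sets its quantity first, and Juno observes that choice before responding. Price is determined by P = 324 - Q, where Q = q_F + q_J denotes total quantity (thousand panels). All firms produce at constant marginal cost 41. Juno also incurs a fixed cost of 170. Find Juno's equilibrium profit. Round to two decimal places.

The follower Juno best-responds to any q_F: π_J = (324 - Q)q_J - 41q_J.
∂π_J/∂q_J = 283 - q_F - 2q_J = 0 gives the reaction function q_J = (283 - q_F)/2.
The leader anticipates this reaction. Substituting into P = 324 - Q gives P = 365/2 - (1/2)q_F, so π_F = (365/2 - (1/2)q_F)q_F - 41q_F.
Leader FOC: 283/2 - q_F = 0, so q_F = 283/2.
Then q_J = (283 - 283/2)/2 = 283/4.
Price P = 324 - 849/4 = 447/4.
Juno's profit: (447/4 - 41)·(283/4) - 170 = 4835.5625.

4835.56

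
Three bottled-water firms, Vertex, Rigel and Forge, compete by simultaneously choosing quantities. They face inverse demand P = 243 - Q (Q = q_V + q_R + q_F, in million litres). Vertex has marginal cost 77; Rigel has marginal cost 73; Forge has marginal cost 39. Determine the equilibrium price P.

108

Vertex's profit: π_V = (243 - Q)q_V - (77q_V). Setting ∂π_V/∂q_V = 0: 166 - 2q_V - (q_R + q_F) = 0.
Rigel's profit: π_R = (243 - Q)q_R - (73q_R). Setting ∂π_R/∂q_R = 0: 170 - 2q_R - (q_V + q_F) = 0.
Forge's first-order condition: 204 - 2q_F - (q_V + q_R) = 0.
Adding the 3 conditions: 540 − 2Q − 2Q = 0, i.e. Q = 135.
Back-substituting: q_V = (166 − 135) = 31, q_R = (170 − 135) = 35, q_F = (204 − 135) = 69.
Total output Q = 135, so price P = 243 - 135 = 108.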